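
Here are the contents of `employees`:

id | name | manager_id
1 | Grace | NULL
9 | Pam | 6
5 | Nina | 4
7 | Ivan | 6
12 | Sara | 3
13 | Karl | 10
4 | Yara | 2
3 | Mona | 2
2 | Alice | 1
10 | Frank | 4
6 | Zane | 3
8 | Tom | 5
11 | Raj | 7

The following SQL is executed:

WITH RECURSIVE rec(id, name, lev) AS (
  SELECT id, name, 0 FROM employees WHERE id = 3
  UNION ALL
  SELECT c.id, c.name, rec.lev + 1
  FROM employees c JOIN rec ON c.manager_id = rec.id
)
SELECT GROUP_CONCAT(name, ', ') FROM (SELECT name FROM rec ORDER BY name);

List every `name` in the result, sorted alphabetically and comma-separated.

Base: id=3 (Mona) at lev 0.
Iteration 1: rows with manager_id in {3} -> Zane (id 6, lev 1), Sara (id 12, lev 1).
Iteration 2: rows with manager_id in {6,12} -> Ivan (id 7, lev 2), Pam (id 9, lev 2).
Iteration 3: rows with manager_id in {7,9} -> Raj (id 11, lev 3).
Iteration 4: no rows with manager_id in {11}; recursion stops.

Ivan, Mona, Pam, Raj, Sara, Zane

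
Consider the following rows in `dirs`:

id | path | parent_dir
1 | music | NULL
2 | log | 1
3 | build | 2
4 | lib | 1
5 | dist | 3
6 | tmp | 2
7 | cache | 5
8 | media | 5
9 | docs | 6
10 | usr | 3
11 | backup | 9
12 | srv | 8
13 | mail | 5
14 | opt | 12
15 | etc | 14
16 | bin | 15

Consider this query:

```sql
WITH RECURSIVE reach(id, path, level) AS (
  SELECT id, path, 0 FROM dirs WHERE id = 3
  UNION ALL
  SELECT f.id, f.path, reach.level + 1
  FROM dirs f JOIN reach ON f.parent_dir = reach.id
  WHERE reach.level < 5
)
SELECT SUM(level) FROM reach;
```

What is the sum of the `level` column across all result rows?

20

Base: id=3 (build) at level 0.
Iteration 1: rows with parent_dir in {3} -> dist (id 5, level 1), usr (id 10, level 1).
Iteration 2: rows with parent_dir in {5,10} -> cache (id 7, level 2), media (id 8, level 2), mail (id 13, level 2).
Iteration 3: rows with parent_dir in {7,8,13} -> srv (id 12, level 3).
Iteration 4: rows with parent_dir in {12} -> opt (id 14, level 4).
Iteration 5: rows with parent_dir in {14} -> etc (id 15, level 5).
Iteration 6: level < 5 fails for all current rows; recursion stops.
SUM(level) = 0 + 1 + 1 + 2 + 2 + 2 + 3 + 4 + 5 = 20.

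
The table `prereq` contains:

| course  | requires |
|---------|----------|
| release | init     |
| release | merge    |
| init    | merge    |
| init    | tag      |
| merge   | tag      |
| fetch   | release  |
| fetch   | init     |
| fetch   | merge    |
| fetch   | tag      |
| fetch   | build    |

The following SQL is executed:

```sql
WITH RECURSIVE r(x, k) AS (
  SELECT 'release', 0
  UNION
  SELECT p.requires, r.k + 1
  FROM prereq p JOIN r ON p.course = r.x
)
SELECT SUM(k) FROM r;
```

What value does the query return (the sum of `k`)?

9

Base: (release, k=0).
Iteration 1: edges from {release} -> (init, k=1), (merge, k=1).
Iteration 2: edges from {init,merge} -> (merge, k=2), (tag, k=2). [UNION drops 1 duplicate row(s)]
Iteration 3: edges from {merge,tag} -> (tag, k=3).
Iteration 4: no outgoing edges from {tag}; recursion stops.
SUM(k) = 0 + 1 + 1 + 2 + 2 + 3 = 9.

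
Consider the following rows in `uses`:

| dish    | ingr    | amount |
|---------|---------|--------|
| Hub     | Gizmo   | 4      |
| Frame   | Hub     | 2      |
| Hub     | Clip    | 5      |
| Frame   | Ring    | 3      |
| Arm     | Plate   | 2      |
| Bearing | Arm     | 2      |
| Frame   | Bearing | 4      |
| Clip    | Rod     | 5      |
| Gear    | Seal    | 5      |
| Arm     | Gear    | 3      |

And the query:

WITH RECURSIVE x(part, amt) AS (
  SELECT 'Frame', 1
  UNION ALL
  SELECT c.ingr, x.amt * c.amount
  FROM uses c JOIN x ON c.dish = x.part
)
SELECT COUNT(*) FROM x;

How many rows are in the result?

Base: (Frame, amt=1).
Iteration 1: components of {Frame} -> Bearing = 1*4 = 4, Hub = 1*2 = 2, Ring = 1*3 = 3.
Iteration 2: components of {Bearing,Hub,Ring} -> Arm = 4*2 = 8, Clip = 2*5 = 10, Gizmo = 2*4 = 8.
Iteration 3: components of {Arm,Clip,Gizmo} -> Gear = 8*3 = 24, Plate = 8*2 = 16, Rod = 10*5 = 50.
Iteration 4: components of {Gear,Plate,Rod} -> Seal = 24*5 = 120.
Iteration 5: no further components; recursion stops.
Total rows emitted: 11.

11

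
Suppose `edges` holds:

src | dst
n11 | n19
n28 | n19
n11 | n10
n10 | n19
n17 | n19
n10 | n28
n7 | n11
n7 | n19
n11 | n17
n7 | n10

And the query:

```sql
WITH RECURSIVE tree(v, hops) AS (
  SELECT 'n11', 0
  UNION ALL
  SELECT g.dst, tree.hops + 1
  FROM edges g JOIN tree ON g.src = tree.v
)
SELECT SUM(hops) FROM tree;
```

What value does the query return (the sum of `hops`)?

Base: (n11, hops=0).
Iteration 1: edges from {n11} -> (n10, hops=1), (n17, hops=1), (n19, hops=1).
Iteration 2: edges from {n10,n17,n19} -> (n19, hops=2) x2, (n28, hops=2). [UNION ALL keeps all 3 new rows, including repeats]
Iteration 3: edges from {n19,n28} -> (n19, hops=3).
Iteration 4: no outgoing edges from {n19}; recursion stops.
SUM(hops) = 0 + 1 + 1 + 1 + 2 + 2 + 2 + 3 = 12.

12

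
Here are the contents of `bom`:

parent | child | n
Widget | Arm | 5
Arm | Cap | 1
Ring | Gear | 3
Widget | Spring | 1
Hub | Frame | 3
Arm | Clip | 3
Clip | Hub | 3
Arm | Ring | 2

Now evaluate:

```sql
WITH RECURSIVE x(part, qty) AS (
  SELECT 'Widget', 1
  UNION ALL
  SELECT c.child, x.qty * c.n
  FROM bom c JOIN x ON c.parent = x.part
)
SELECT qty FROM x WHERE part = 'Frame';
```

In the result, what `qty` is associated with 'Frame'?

135

Base: (Widget, qty=1).
Iteration 1: components of {Widget} -> Arm = 1*5 = 5, Spring = 1*1 = 1.
Iteration 2: components of {Arm,Spring} -> Cap = 5*1 = 5, Clip = 5*3 = 15, Ring = 5*2 = 10.
Iteration 3: components of {Cap,Clip,Ring} -> Gear = 10*3 = 30, Hub = 15*3 = 45.
Iteration 4: components of {Gear,Hub} -> Frame = 45*3 = 135.
Iteration 5: no further components; recursion stops.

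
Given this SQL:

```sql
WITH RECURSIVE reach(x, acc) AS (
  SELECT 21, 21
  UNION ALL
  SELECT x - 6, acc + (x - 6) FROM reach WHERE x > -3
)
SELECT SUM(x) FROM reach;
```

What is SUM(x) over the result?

Base: x=21, acc=21.
Iteration 1: 21 > -3 holds -> x = 21 - 6 = 15, acc = 21 + 15 = 36.
Iteration 2: 15 > -3 holds -> x = 15 - 6 = 9, acc = 36 + 9 = 45.
Iteration 3: 9 > -3 holds -> x = 9 - 6 = 3, acc = 45 + 3 = 48.
Iteration 4: 3 > -3 holds -> x = 3 - 6 = -3, acc = 48 + -3 = 45.
Iteration 5: -3 > -3 fails; recursion stops.
SUM(x) = 21 + 15 + 9 + 3 + -3 = 45.

45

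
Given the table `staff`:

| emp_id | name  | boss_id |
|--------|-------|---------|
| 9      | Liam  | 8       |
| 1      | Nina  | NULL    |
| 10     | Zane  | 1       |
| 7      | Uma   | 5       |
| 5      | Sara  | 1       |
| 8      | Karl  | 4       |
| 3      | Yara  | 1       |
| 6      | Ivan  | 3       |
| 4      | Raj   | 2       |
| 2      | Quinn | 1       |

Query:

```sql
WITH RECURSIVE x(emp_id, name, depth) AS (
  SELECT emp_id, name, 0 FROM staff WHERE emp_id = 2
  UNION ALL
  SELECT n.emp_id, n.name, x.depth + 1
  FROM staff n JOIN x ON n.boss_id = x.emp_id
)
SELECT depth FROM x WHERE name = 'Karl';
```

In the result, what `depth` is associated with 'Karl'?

Base: emp_id=2 (Quinn) at depth 0.
Iteration 1: rows with boss_id in {2} -> Raj (id 4, depth 1).
Iteration 2: rows with boss_id in {4} -> Karl (id 8, depth 2).
Iteration 3: rows with boss_id in {8} -> Liam (id 9, depth 3).
Iteration 4: no rows with boss_id in {9}; recursion stops.

2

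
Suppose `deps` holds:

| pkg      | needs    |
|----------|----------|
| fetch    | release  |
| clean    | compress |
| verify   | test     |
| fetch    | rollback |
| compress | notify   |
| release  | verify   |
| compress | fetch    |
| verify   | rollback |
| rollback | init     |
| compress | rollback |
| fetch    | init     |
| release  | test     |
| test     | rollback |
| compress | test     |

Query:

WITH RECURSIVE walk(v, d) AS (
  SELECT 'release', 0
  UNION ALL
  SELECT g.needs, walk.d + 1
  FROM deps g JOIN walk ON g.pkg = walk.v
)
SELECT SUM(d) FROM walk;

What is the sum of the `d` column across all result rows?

Base: (release, d=0).
Iteration 1: edges from {release} -> (test, d=1), (verify, d=1).
Iteration 2: edges from {test,verify} -> (rollback, d=2) x2, (test, d=2). [UNION ALL keeps all 3 new rows, including repeats]
Iteration 3: edges from {rollback,test} -> (init, d=3) x2, (rollback, d=3). [UNION ALL keeps all 3 new rows, including repeats]
Iteration 4: edges from {init,rollback} -> (init, d=4).
Iteration 5: no outgoing edges from {init}; recursion stops.
SUM(d) = 0 + 1 + 1 + 2 + 2 + 2 + 3 + 3 + 3 + 4 = 21.

21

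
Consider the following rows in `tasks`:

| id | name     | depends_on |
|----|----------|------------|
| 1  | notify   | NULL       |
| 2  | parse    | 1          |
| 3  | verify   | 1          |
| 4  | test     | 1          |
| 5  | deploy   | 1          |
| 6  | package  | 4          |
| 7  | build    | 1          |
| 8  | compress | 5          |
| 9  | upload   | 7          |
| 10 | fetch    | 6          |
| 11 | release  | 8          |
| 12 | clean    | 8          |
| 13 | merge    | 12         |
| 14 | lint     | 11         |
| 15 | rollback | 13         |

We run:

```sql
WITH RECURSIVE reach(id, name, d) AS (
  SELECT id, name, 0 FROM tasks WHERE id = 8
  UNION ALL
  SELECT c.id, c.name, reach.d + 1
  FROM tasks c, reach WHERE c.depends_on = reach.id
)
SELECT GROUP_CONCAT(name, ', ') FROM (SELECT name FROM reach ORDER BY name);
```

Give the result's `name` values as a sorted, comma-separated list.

clean, compress, lint, merge, release, rollback

Base: id=8 (compress) at d 0.
Iteration 1: rows with depends_on in {8} -> release (id 11, d 1), clean (id 12, d 1).
Iteration 2: rows with depends_on in {11,12} -> merge (id 13, d 2), lint (id 14, d 2).
Iteration 3: rows with depends_on in {13,14} -> rollback (id 15, d 3).
Iteration 4: no rows with depends_on in {15}; recursion stops.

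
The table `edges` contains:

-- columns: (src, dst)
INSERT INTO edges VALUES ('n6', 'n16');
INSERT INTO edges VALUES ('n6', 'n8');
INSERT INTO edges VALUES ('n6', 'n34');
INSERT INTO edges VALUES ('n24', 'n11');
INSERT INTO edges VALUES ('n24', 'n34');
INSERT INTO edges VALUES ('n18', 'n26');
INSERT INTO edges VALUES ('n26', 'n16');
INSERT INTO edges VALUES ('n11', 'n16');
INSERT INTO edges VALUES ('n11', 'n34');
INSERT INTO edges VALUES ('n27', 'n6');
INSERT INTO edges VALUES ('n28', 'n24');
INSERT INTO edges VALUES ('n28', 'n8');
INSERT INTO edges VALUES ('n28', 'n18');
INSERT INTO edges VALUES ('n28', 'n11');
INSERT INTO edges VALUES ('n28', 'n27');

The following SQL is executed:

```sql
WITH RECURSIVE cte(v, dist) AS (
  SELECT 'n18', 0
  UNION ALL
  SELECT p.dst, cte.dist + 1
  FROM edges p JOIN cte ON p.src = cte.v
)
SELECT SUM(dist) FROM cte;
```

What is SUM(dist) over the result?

3

Base: (n18, dist=0).
Iteration 1: edges from {n18} -> (n26, dist=1).
Iteration 2: edges from {n26} -> (n16, dist=2).
Iteration 3: no outgoing edges from {n16}; recursion stops.
SUM(dist) = 0 + 1 + 2 = 3.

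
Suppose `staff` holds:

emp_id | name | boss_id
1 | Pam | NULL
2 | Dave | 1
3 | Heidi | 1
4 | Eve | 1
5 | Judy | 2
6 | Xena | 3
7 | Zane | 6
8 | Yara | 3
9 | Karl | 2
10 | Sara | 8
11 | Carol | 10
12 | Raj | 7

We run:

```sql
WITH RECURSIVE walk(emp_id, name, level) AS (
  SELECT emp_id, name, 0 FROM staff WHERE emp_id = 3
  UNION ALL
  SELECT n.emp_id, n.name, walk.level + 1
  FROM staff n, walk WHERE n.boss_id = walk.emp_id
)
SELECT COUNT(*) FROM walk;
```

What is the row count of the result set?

7

Base: emp_id=3 (Heidi) at level 0.
Iteration 1: rows with boss_id in {3} -> Xena (id 6, level 1), Yara (id 8, level 1).
Iteration 2: rows with boss_id in {6,8} -> Zane (id 7, level 2), Sara (id 10, level 2).
Iteration 3: rows with boss_id in {7,10} -> Carol (id 11, level 3), Raj (id 12, level 3).
Iteration 4: no rows with boss_id in {11,12}; recursion stops.
Total rows emitted: 7.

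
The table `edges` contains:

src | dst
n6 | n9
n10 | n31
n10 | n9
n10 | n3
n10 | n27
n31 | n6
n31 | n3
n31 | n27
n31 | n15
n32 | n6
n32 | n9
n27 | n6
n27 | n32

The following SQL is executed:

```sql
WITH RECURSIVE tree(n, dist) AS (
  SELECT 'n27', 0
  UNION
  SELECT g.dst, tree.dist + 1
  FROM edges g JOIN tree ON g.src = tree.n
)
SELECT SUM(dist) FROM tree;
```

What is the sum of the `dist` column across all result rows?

Base: (n27, dist=0).
Iteration 1: edges from {n27} -> (n32, dist=1), (n6, dist=1).
Iteration 2: edges from {n32,n6} -> (n6, dist=2), (n9, dist=2). [UNION drops 1 duplicate row(s)]
Iteration 3: edges from {n6,n9} -> (n9, dist=3).
Iteration 4: no outgoing edges from {n9}; recursion stops.
SUM(dist) = 0 + 1 + 1 + 2 + 2 + 3 = 9.

9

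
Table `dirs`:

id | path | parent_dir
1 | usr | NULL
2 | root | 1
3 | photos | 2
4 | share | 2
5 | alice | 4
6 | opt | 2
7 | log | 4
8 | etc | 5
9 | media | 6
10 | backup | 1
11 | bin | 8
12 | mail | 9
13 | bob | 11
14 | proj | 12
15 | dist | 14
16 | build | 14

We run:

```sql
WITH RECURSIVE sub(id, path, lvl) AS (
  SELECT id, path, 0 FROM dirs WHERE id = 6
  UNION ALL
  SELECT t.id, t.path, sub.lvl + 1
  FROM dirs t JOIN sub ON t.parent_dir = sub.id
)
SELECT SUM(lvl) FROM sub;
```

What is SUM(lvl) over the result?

14

Base: id=6 (opt) at lvl 0.
Iteration 1: rows with parent_dir in {6} -> media (id 9, lvl 1).
Iteration 2: rows with parent_dir in {9} -> mail (id 12, lvl 2).
Iteration 3: rows with parent_dir in {12} -> proj (id 14, lvl 3).
Iteration 4: rows with parent_dir in {14} -> dist (id 15, lvl 4), build (id 16, lvl 4).
Iteration 5: no rows with parent_dir in {15,16}; recursion stops.
SUM(lvl) = 0 + 1 + 2 + 3 + 4 + 4 = 14.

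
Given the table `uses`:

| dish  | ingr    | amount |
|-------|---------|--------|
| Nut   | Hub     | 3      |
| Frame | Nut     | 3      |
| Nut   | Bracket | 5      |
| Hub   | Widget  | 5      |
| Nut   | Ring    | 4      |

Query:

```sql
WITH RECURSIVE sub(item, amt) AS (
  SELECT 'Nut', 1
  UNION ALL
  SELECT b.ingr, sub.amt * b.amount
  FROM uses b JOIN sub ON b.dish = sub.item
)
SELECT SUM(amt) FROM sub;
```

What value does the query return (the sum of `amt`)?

Base: (Nut, amt=1).
Iteration 1: components of {Nut} -> Bracket = 1*5 = 5, Hub = 1*3 = 3, Ring = 1*4 = 4.
Iteration 2: components of {Bracket,Hub,Ring} -> Widget = 3*5 = 15.
Iteration 3: no further components; recursion stops.
SUM(amt) = 1 + 5 + 3 + 4 + 15 = 28.

28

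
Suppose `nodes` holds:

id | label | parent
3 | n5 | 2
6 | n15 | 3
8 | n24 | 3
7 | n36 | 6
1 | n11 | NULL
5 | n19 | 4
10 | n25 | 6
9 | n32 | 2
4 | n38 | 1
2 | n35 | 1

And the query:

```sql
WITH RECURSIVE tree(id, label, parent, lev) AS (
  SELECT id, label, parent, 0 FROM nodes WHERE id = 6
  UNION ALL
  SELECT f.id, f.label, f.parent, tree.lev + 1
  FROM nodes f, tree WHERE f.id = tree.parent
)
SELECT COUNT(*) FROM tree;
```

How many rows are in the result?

Base: id=6 (n15), parent=3, lev 0.
Iteration 1: join on id=3 -> n5 (id 3, parent=2, lev 1).
Iteration 2: join on id=2 -> n35 (id 2, parent=1, lev 2).
Iteration 3: join on id=1 -> n11 (id 1, parent=NULL, lev 3).
Iteration 4: parent is NULL; no match; recursion stops.
Total rows emitted: 4.

4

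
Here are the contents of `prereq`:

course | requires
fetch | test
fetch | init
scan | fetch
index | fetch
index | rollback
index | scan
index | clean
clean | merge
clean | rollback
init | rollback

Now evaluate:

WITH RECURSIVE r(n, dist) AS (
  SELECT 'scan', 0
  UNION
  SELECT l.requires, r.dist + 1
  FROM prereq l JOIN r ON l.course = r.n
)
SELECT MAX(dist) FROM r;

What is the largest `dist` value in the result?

Base: (scan, dist=0).
Iteration 1: edges from {scan} -> (fetch, dist=1).
Iteration 2: edges from {fetch} -> (init, dist=2), (test, dist=2).
Iteration 3: edges from {init,test} -> (rollback, dist=3).
Iteration 4: no outgoing edges from {rollback}; recursion stops.
dist values: 0, 1, 2, 2, 3; the maximum is 3.

3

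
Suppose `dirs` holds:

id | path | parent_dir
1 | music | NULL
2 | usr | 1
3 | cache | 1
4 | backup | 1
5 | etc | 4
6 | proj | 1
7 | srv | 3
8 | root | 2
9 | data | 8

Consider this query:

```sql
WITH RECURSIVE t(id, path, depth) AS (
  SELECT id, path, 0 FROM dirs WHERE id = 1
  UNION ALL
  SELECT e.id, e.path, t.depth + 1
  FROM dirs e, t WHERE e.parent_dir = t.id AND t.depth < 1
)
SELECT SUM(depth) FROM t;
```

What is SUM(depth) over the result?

4

Base: id=1 (music) at depth 0.
Iteration 1: rows with parent_dir in {1} -> usr (id 2, depth 1), cache (id 3, depth 1), backup (id 4, depth 1), proj (id 6, depth 1).
Iteration 2: depth < 1 fails for all current rows; recursion stops.
SUM(depth) = 0 + 1 + 1 + 1 + 1 = 4.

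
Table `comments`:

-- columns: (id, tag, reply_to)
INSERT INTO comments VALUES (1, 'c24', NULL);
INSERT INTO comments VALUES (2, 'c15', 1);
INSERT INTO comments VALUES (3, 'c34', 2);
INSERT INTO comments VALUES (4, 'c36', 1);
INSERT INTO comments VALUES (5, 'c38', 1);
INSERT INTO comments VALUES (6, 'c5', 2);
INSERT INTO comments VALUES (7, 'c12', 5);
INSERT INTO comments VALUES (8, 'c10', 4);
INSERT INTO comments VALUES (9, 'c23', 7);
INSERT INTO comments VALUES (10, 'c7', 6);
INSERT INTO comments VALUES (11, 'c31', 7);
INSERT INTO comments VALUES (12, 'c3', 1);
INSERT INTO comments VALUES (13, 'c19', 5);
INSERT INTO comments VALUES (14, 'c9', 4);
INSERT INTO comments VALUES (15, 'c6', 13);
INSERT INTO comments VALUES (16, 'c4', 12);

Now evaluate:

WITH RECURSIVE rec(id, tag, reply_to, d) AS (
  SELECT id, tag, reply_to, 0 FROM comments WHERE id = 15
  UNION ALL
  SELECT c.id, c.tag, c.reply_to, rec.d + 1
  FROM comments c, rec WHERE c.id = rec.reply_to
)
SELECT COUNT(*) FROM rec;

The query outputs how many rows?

4

Base: id=15 (c6), reply_to=13, d 0.
Iteration 1: join on id=13 -> c19 (id 13, reply_to=5, d 1).
Iteration 2: join on id=5 -> c38 (id 5, reply_to=1, d 2).
Iteration 3: join on id=1 -> c24 (id 1, reply_to=NULL, d 3).
Iteration 4: reply_to is NULL; no match; recursion stops.
Total rows emitted: 4.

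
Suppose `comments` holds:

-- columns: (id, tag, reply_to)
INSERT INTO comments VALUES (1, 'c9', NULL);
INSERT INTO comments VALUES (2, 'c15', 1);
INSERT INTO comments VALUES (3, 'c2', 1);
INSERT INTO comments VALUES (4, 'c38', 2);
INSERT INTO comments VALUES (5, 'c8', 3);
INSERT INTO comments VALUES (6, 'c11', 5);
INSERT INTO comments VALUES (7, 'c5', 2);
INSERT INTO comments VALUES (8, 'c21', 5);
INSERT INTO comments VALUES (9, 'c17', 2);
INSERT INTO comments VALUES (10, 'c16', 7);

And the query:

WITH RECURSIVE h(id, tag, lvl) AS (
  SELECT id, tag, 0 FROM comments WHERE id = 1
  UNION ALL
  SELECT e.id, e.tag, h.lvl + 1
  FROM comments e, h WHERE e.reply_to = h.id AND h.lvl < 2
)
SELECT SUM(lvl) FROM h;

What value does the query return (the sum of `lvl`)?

10

Base: id=1 (c9) at lvl 0.
Iteration 1: rows with reply_to in {1} -> c15 (id 2, lvl 1), c2 (id 3, lvl 1).
Iteration 2: rows with reply_to in {2,3} -> c38 (id 4, lvl 2), c8 (id 5, lvl 2), c5 (id 7, lvl 2), c17 (id 9, lvl 2).
Iteration 3: lvl < 2 fails for all current rows; recursion stops.
SUM(lvl) = 0 + 1 + 1 + 2 + 2 + 2 + 2 = 10.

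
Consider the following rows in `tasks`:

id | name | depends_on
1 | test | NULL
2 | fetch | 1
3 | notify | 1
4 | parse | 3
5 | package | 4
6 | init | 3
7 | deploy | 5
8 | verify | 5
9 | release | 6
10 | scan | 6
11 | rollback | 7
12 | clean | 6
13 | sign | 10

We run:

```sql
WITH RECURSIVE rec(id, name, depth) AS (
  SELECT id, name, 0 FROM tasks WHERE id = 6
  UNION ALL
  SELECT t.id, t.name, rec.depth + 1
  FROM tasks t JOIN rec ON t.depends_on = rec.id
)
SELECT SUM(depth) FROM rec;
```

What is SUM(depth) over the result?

Base: id=6 (init) at depth 0.
Iteration 1: rows with depends_on in {6} -> release (id 9, depth 1), scan (id 10, depth 1), clean (id 12, depth 1).
Iteration 2: rows with depends_on in {9,10,12} -> sign (id 13, depth 2).
Iteration 3: no rows with depends_on in {13}; recursion stops.
SUM(depth) = 0 + 1 + 1 + 1 + 2 = 5.

5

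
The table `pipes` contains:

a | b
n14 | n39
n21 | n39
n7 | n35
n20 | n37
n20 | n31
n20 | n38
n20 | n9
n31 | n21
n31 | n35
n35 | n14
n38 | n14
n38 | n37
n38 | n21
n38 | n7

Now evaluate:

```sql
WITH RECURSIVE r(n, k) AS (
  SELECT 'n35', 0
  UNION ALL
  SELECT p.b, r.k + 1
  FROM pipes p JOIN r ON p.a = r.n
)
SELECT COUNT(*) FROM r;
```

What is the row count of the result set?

3

Base: (n35, k=0).
Iteration 1: edges from {n35} -> (n14, k=1).
Iteration 2: edges from {n14} -> (n39, k=2).
Iteration 3: no outgoing edges from {n39}; recursion stops.
Total rows emitted: 3.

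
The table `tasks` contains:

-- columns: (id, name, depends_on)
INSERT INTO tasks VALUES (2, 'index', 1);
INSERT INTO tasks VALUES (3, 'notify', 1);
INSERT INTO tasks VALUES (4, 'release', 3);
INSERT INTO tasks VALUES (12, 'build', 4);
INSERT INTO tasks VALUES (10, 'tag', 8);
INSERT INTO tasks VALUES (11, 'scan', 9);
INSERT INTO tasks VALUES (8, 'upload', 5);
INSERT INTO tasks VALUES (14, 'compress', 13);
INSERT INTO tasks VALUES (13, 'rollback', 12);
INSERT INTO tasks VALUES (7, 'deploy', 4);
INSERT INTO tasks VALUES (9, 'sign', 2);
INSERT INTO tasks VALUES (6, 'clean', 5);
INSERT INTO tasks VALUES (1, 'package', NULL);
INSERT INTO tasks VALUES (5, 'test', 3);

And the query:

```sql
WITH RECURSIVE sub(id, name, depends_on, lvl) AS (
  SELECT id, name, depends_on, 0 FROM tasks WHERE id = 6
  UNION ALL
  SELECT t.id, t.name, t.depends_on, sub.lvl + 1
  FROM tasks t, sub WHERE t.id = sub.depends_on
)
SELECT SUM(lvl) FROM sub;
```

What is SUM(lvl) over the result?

6

Base: id=6 (clean), depends_on=5, lvl 0.
Iteration 1: join on id=5 -> test (id 5, depends_on=3, lvl 1).
Iteration 2: join on id=3 -> notify (id 3, depends_on=1, lvl 2).
Iteration 3: join on id=1 -> package (id 1, depends_on=NULL, lvl 3).
Iteration 4: depends_on is NULL; no match; recursion stops.
SUM(lvl) = 0 + 1 + 2 + 3 = 6.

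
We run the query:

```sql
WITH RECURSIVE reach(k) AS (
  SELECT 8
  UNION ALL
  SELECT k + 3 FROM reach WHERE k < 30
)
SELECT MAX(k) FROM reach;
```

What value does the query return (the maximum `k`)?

32

Base: k=8.
Iteration 1: 8 < 30 holds -> k = 8 + 3 = 11.
Iteration 2: 11 < 30 holds -> k = 11 + 3 = 14.
Iteration 3: 14 < 30 holds -> k = 14 + 3 = 17.
Iteration 4: 17 < 30 holds -> k = 17 + 3 = 20.
Iteration 5: 20 < 30 holds -> k = 20 + 3 = 23.
Iteration 6: 23 < 30 holds -> k = 23 + 3 = 26.
Iteration 7: 26 < 30 holds -> k = 26 + 3 = 29.
Iteration 8: 29 < 30 holds -> k = 29 + 3 = 32.
Iteration 9: 32 < 30 fails; recursion stops.
k values: 8, 11, 14, 17, 20, 23, 26, 29, 32; the maximum is 32.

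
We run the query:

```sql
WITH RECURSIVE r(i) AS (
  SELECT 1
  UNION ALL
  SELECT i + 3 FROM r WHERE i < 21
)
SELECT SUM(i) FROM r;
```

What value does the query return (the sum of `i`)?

Base: i=1.
Iteration 1: 1 < 21 holds -> i = 1 + 3 = 4.
Iteration 2: 4 < 21 holds -> i = 4 + 3 = 7.
Iteration 3: 7 < 21 holds -> i = 7 + 3 = 10.
Iteration 4: 10 < 21 holds -> i = 10 + 3 = 13.
Iteration 5: 13 < 21 holds -> i = 13 + 3 = 16.
Iteration 6: 16 < 21 holds -> i = 16 + 3 = 19.
Iteration 7: 19 < 21 holds -> i = 19 + 3 = 22.
Iteration 8: 22 < 21 fails; recursion stops.
SUM(i) = 1 + 4 + 7 + 10 + 13 + 16 + 19 + 22 = 92.

92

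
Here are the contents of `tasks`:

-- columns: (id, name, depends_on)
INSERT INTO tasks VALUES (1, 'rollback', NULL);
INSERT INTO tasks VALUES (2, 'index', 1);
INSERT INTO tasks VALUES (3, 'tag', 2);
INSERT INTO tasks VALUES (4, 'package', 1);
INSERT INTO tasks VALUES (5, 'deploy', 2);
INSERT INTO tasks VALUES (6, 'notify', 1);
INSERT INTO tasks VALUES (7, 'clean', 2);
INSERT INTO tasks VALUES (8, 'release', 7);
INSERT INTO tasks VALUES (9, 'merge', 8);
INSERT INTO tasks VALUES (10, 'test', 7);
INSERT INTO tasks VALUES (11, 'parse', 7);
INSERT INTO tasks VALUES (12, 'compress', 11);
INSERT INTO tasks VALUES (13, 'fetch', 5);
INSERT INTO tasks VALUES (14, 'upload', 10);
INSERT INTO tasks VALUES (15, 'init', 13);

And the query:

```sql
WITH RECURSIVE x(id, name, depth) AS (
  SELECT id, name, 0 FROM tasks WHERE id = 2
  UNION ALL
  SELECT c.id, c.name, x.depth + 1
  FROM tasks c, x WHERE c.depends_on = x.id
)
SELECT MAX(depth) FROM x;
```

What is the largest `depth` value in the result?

Base: id=2 (index) at depth 0.
Iteration 1: rows with depends_on in {2} -> tag (id 3, depth 1), deploy (id 5, depth 1), clean (id 7, depth 1).
Iteration 2: rows with depends_on in {3,5,7} -> release (id 8, depth 2), test (id 10, depth 2), parse (id 11, depth 2), fetch (id 13, depth 2).
Iteration 3: rows with depends_on in {8,10,11,13} -> merge (id 9, depth 3), compress (id 12, depth 3), upload (id 14, depth 3), init (id 15, depth 3).
Iteration 4: no rows with depends_on in {9,12,14,15}; recursion stops.
depth values: 0, 1, 1, 1, 2, 2, 2, 2, 3, 3, 3, 3; the maximum is 3.

3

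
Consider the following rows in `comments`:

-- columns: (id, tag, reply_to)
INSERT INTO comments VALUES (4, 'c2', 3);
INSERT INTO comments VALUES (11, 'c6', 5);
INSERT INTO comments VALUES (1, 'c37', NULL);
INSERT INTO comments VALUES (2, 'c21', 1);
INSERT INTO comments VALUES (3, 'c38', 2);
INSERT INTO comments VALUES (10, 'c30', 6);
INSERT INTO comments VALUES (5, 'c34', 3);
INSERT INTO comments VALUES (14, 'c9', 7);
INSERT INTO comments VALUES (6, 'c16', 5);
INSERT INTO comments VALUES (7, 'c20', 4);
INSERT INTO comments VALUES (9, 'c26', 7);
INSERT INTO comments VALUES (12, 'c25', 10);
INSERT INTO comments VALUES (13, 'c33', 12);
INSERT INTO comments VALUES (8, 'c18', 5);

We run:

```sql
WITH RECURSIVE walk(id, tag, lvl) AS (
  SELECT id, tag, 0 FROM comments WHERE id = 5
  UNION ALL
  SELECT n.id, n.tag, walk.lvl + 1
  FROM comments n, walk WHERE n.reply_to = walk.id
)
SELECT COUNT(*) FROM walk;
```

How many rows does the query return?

Base: id=5 (c34) at lvl 0.
Iteration 1: rows with reply_to in {5} -> c16 (id 6, lvl 1), c18 (id 8, lvl 1), c6 (id 11, lvl 1).
Iteration 2: rows with reply_to in {6,8,11} -> c30 (id 10, lvl 2).
Iteration 3: rows with reply_to in {10} -> c25 (id 12, lvl 3).
Iteration 4: rows with reply_to in {12} -> c33 (id 13, lvl 4).
Iteration 5: no rows with reply_to in {13}; recursion stops.
Total rows emitted: 7.

7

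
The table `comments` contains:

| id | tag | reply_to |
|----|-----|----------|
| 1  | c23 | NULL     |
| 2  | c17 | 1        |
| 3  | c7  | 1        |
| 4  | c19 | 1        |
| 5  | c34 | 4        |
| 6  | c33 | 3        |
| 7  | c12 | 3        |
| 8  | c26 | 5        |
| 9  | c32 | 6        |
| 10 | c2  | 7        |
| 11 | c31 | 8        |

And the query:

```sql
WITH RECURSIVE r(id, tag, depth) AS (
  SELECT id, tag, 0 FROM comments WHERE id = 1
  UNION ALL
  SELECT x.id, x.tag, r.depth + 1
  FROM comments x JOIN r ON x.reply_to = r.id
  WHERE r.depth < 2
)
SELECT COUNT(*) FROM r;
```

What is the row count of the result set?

7

Base: id=1 (c23) at depth 0.
Iteration 1: rows with reply_to in {1} -> c17 (id 2, depth 1), c7 (id 3, depth 1), c19 (id 4, depth 1).
Iteration 2: rows with reply_to in {2,3,4} -> c34 (id 5, depth 2), c33 (id 6, depth 2), c12 (id 7, depth 2).
Iteration 3: depth < 2 fails for all current rows; recursion stops.
Total rows emitted: 7.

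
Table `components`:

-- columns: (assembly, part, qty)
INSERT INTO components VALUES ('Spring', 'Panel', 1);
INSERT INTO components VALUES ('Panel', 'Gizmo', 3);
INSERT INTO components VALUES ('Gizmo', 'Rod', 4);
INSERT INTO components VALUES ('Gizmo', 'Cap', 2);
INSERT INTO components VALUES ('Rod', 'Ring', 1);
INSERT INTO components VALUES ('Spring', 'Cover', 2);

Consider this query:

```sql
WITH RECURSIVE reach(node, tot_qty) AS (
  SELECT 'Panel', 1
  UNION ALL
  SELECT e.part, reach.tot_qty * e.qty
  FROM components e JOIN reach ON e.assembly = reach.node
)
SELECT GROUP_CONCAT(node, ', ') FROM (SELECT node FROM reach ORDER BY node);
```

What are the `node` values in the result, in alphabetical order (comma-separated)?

Base: (Panel, tot_qty=1).
Iteration 1: components of {Panel} -> Gizmo = 1*3 = 3.
Iteration 2: components of {Gizmo} -> Cap = 3*2 = 6, Rod = 3*4 = 12.
Iteration 3: components of {Cap,Rod} -> Ring = 12*1 = 12.
Iteration 4: no further components; recursion stops.

Cap, Gizmo, Panel, Ring, Rod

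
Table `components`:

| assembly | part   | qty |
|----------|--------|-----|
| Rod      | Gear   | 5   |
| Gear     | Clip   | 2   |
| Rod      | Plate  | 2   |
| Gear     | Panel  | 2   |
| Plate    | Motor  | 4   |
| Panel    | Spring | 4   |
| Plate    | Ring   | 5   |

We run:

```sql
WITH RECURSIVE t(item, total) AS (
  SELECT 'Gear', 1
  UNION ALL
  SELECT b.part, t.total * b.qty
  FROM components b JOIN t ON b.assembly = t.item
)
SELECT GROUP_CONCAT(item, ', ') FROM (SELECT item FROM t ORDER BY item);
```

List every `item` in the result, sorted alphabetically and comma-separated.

Base: (Gear, total=1).
Iteration 1: components of {Gear} -> Clip = 1*2 = 2, Panel = 1*2 = 2.
Iteration 2: components of {Clip,Panel} -> Spring = 2*4 = 8.
Iteration 3: no further components; recursion stops.

Clip, Gear, Panel, Spring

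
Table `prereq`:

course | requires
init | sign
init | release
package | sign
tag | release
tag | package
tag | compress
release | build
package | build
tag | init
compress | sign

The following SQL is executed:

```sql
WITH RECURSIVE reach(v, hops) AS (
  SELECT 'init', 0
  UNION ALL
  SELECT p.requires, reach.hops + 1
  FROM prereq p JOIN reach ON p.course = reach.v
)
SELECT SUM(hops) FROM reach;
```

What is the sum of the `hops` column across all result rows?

4

Base: (init, hops=0).
Iteration 1: edges from {init} -> (release, hops=1), (sign, hops=1).
Iteration 2: edges from {release,sign} -> (build, hops=2).
Iteration 3: no outgoing edges from {build}; recursion stops.
SUM(hops) = 0 + 1 + 1 + 2 = 4.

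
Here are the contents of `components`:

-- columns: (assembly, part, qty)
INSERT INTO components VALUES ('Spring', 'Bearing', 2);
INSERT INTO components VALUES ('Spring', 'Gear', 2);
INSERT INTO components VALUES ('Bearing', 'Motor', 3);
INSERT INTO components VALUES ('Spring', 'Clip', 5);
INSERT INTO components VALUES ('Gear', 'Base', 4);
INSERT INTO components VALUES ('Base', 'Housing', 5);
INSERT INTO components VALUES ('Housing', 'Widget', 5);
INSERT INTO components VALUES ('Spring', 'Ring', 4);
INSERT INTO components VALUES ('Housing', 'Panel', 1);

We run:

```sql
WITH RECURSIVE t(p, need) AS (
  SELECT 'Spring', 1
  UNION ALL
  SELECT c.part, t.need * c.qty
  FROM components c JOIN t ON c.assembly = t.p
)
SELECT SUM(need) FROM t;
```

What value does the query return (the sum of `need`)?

Base: (Spring, need=1).
Iteration 1: components of {Spring} -> Bearing = 1*2 = 2, Clip = 1*5 = 5, Gear = 1*2 = 2, Ring = 1*4 = 4.
Iteration 2: components of {Bearing,Clip,Gear,Ring} -> Base = 2*4 = 8, Motor = 2*3 = 6.
Iteration 3: components of {Base,Motor} -> Housing = 8*5 = 40.
Iteration 4: components of {Housing} -> Panel = 40*1 = 40, Widget = 40*5 = 200.
Iteration 5: no further components; recursion stops.
SUM(need) = 1 + 2 + 2 + 5 + 4 + 6 + 8 + 40 + 200 + 40 = 308.

308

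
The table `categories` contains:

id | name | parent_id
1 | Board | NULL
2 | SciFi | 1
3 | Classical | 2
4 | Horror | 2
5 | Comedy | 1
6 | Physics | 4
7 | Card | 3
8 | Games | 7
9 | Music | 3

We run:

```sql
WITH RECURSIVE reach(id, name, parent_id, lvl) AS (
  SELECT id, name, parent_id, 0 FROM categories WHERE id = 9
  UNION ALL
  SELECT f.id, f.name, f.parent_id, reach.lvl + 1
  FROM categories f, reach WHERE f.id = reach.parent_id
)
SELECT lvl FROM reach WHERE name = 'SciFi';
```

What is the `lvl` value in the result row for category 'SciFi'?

2

Base: id=9 (Music), parent_id=3, lvl 0.
Iteration 1: join on id=3 -> Classical (id 3, parent_id=2, lvl 1).
Iteration 2: join on id=2 -> SciFi (id 2, parent_id=1, lvl 2).
Iteration 3: join on id=1 -> Board (id 1, parent_id=NULL, lvl 3).
Iteration 4: parent_id is NULL; no match; recursion stops.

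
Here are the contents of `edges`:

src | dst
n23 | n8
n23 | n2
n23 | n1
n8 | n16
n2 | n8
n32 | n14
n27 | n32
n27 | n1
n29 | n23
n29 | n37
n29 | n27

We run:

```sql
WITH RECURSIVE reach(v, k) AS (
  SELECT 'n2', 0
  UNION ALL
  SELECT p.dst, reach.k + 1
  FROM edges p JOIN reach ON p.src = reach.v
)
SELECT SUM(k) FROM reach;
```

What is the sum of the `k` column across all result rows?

Base: (n2, k=0).
Iteration 1: edges from {n2} -> (n8, k=1).
Iteration 2: edges from {n8} -> (n16, k=2).
Iteration 3: no outgoing edges from {n16}; recursion stops.
SUM(k) = 0 + 1 + 2 = 3.

3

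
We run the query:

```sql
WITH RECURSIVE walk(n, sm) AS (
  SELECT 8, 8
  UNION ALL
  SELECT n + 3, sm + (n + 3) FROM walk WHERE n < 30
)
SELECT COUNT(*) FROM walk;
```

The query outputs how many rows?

9

Base: n=8, sm=8.
Iteration 1: 8 < 30 holds -> n = 8 + 3 = 11, sm = 8 + 11 = 19.
Iteration 2: 11 < 30 holds -> n = 11 + 3 = 14, sm = 19 + 14 = 33.
Iteration 3: 14 < 30 holds -> n = 14 + 3 = 17, sm = 33 + 17 = 50.
Iteration 4: 17 < 30 holds -> n = 17 + 3 = 20, sm = 50 + 20 = 70.
Iteration 5: 20 < 30 holds -> n = 20 + 3 = 23, sm = 70 + 23 = 93.
Iteration 6: 23 < 30 holds -> n = 23 + 3 = 26, sm = 93 + 26 = 119.
Iteration 7: 26 < 30 holds -> n = 26 + 3 = 29, sm = 119 + 29 = 148.
Iteration 8: 29 < 30 holds -> n = 29 + 3 = 32, sm = 148 + 32 = 180.
Iteration 9: 32 < 30 fails; recursion stops.
Total rows emitted: 9.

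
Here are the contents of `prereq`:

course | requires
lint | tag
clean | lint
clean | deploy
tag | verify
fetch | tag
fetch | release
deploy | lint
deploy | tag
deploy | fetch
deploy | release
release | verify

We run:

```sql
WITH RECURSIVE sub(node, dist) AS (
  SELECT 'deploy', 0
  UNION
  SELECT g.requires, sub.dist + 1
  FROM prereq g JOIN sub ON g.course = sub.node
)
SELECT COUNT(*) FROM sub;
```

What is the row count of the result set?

9

Base: (deploy, dist=0).
Iteration 1: edges from {deploy} -> (fetch, dist=1), (lint, dist=1), (release, dist=1), (tag, dist=1).
Iteration 2: edges from {fetch,lint,release,tag} -> (release, dist=2), (tag, dist=2), (verify, dist=2). [UNION drops 2 duplicate row(s)]
Iteration 3: edges from {release,tag,verify} -> (verify, dist=3). [UNION drops 1 duplicate row(s)]
Iteration 4: no outgoing edges from {verify}; recursion stops.
Total rows emitted: 9.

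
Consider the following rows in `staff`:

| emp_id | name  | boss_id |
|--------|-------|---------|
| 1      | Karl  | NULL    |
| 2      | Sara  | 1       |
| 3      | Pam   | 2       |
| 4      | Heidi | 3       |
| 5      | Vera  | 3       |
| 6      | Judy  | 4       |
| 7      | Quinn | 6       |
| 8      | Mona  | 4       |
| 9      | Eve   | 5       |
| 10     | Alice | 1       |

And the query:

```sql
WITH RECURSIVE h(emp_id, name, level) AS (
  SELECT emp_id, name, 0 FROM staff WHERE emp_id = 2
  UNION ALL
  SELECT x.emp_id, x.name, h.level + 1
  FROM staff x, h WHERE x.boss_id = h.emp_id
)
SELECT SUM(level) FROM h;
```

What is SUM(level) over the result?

Base: emp_id=2 (Sara) at level 0.
Iteration 1: rows with boss_id in {2} -> Pam (id 3, level 1).
Iteration 2: rows with boss_id in {3} -> Heidi (id 4, level 2), Vera (id 5, level 2).
Iteration 3: rows with boss_id in {4,5} -> Judy (id 6, level 3), Mona (id 8, level 3), Eve (id 9, level 3).
Iteration 4: rows with boss_id in {6,8,9} -> Quinn (id 7, level 4).
Iteration 5: no rows with boss_id in {7}; recursion stops.
SUM(level) = 0 + 1 + 2 + 2 + 3 + 3 + 3 + 4 = 18.

18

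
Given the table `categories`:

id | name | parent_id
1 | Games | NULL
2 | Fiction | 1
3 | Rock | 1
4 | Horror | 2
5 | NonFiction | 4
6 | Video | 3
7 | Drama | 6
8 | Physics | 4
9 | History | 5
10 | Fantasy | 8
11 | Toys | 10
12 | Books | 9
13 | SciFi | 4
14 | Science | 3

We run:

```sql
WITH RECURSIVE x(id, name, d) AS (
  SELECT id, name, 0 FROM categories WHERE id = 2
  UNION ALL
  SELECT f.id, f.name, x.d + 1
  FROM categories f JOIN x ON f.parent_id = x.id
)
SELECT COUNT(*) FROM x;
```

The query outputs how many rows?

9

Base: id=2 (Fiction) at d 0.
Iteration 1: rows with parent_id in {2} -> Horror (id 4, d 1).
Iteration 2: rows with parent_id in {4} -> NonFiction (id 5, d 2), Physics (id 8, d 2), SciFi (id 13, d 2).
Iteration 3: rows with parent_id in {5,8,13} -> History (id 9, d 3), Fantasy (id 10, d 3).
Iteration 4: rows with parent_id in {9,10} -> Toys (id 11, d 4), Books (id 12, d 4).
Iteration 5: no rows with parent_id in {11,12}; recursion stops.
Total rows emitted: 9.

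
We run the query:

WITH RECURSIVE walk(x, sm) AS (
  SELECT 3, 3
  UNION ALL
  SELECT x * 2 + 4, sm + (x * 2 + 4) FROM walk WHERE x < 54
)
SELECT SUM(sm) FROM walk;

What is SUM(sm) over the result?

Base: x=3, sm=3.
Iteration 1: 3 < 54 holds -> x = 3 * 2 + 4 = 10, sm = 3 + 10 = 13.
Iteration 2: 10 < 54 holds -> x = 10 * 2 + 4 = 24, sm = 13 + 24 = 37.
Iteration 3: 24 < 54 holds -> x = 24 * 2 + 4 = 52, sm = 37 + 52 = 89.
Iteration 4: 52 < 54 holds -> x = 52 * 2 + 4 = 108, sm = 89 + 108 = 197.
Iteration 5: 108 < 54 fails; recursion stops.
SUM(sm) = 3 + 13 + 37 + 89 + 197 = 339.

339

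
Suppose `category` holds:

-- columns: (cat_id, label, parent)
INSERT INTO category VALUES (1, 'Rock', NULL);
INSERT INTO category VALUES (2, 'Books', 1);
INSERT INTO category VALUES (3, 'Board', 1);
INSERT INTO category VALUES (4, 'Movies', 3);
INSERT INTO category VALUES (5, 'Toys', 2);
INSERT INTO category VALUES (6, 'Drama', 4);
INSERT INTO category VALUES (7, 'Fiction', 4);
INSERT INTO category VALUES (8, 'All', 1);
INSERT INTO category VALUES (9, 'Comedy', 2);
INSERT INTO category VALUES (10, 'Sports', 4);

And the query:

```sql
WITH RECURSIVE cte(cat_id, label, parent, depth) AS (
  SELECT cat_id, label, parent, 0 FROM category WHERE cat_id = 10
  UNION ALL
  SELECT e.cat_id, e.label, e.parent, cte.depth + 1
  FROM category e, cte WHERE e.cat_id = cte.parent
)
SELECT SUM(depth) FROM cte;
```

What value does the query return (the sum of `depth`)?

Base: cat_id=10 (Sports), parent=4, depth 0.
Iteration 1: join on cat_id=4 -> Movies (id 4, parent=3, depth 1).
Iteration 2: join on cat_id=3 -> Board (id 3, parent=1, depth 2).
Iteration 3: join on cat_id=1 -> Rock (id 1, parent=NULL, depth 3).
Iteration 4: parent is NULL; no match; recursion stops.
SUM(depth) = 0 + 1 + 2 + 3 = 6.

6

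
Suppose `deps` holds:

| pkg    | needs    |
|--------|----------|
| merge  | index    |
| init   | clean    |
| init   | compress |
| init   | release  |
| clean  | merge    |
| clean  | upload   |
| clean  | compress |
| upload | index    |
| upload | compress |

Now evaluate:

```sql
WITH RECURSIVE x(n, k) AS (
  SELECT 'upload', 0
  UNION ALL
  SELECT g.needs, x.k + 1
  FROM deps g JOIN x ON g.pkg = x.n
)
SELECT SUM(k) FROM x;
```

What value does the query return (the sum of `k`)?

2

Base: (upload, k=0).
Iteration 1: edges from {upload} -> (compress, k=1), (index, k=1).
Iteration 2: no outgoing edges from {compress,index}; recursion stops.
SUM(k) = 0 + 1 + 1 = 2.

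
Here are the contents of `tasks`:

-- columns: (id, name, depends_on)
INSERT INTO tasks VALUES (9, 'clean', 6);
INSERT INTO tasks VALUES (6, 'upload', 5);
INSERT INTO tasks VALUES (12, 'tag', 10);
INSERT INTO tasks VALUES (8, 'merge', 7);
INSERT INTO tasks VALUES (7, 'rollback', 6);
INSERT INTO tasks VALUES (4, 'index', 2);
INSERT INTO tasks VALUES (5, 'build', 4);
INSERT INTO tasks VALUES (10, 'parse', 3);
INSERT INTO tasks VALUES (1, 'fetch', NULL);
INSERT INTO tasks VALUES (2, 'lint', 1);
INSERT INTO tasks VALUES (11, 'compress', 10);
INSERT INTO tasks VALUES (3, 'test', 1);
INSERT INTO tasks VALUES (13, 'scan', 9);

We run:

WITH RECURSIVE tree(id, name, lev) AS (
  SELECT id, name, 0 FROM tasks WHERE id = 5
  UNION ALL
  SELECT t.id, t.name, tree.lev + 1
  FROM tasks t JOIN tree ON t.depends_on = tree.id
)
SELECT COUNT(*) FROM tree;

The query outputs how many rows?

6

Base: id=5 (build) at lev 0.
Iteration 1: rows with depends_on in {5} -> upload (id 6, lev 1).
Iteration 2: rows with depends_on in {6} -> rollback (id 7, lev 2), clean (id 9, lev 2).
Iteration 3: rows with depends_on in {7,9} -> merge (id 8, lev 3), scan (id 13, lev 3).
Iteration 4: no rows with depends_on in {8,13}; recursion stops.
Total rows emitted: 6.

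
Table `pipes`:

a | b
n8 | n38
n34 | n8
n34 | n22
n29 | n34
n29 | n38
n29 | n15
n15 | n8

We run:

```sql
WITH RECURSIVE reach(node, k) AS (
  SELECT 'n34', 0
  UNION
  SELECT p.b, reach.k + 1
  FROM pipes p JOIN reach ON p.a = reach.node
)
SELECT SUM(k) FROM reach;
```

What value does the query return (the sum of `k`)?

Base: (n34, k=0).
Iteration 1: edges from {n34} -> (n22, k=1), (n8, k=1).
Iteration 2: edges from {n22,n8} -> (n38, k=2).
Iteration 3: no outgoing edges from {n38}; recursion stops.
SUM(k) = 0 + 1 + 1 + 2 = 4.

4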